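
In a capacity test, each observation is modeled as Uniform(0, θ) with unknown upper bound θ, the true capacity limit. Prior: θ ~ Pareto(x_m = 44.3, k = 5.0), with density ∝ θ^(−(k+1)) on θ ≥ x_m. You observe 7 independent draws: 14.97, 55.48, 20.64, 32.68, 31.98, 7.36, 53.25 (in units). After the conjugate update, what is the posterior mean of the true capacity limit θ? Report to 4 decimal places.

A Pareto(scale x_m, shape k) prior on the upper bound θ of Uniform(0, θ) is conjugate: posterior is Pareto(max(x_m, max xᵢ), k + n).
Sample maximum = 55.48; prior scale x_m = 44.3 → posterior scale = max = 55.48.
Posterior shape = 5.0 + 7 = 12.0.
E[θ|data] = k·x_m/(k−1) = 12.0·55.48/11.0 = 60.5236.

60.5236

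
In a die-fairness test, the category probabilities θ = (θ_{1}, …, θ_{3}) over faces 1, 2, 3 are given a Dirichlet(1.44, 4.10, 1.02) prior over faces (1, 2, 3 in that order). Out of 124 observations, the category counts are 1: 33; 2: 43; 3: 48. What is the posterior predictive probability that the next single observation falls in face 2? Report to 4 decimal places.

0.3608

The Dirichlet prior is conjugate to the Multinomial likelihood: each posterior αⱼ = prior αⱼ + observed count nⱼ.
Posterior concentration: (34.44, 47.10, 49.02), total = 130.56.
P(next = 2 | data) = α_{2}/Σα = 0.3608.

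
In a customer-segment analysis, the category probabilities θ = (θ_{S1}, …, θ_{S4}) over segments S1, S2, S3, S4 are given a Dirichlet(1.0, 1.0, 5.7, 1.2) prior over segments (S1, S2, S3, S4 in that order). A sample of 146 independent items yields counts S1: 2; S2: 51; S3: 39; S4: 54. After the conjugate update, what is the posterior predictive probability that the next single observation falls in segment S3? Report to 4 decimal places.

0.2886

The Dirichlet prior is conjugate to the Multinomial likelihood: each posterior αⱼ = prior αⱼ + observed count nⱼ.
Posterior concentration: (3.0, 52.0, 44.7, 55.2), total = 154.9.
P(next = S3 | data) = α_{S3}/Σα = 0.2886.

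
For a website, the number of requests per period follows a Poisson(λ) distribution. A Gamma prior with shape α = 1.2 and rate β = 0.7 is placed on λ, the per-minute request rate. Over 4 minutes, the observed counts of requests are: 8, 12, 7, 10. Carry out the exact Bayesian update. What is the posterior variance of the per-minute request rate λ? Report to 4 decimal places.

With a Gamma(shape α, rate β) prior, the Poisson likelihood is conjugate: the posterior is Gamma(α + ΣXᵢ, β + n).
Sum of counts S = 37 over n = 4 minutes.
Posterior: Gamma(α+S, β+n) = Gamma(1.2+37, 0.7+4) = Gamma(38.2, 4.7).
Var = α/β² = 38.2/4.7² = 1.7293.

1.7293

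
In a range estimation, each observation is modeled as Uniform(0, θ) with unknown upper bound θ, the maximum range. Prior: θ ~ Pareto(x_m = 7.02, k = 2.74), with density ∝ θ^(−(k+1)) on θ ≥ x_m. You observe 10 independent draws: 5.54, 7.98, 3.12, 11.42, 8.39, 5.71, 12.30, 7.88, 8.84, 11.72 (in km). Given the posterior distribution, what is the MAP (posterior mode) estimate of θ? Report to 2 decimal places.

12.30

A Pareto(scale x_m, shape k) prior on the upper bound θ of Uniform(0, θ) is conjugate: posterior is Pareto(max(x_m, max xᵢ), k + n).
Sample maximum = 12.30; prior scale x_m = 7.02 → posterior scale = max = 12.30.
Posterior shape = 2.74 + 10 = 12.74.
The Pareto density is decreasing on [x_m, ∞), so the mode is x_m = 12.30.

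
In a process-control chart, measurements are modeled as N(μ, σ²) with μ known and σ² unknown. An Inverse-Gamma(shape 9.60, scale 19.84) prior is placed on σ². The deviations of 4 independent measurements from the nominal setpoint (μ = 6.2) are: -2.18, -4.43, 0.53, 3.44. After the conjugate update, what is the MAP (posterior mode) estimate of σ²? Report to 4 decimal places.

With known mean μ and an Inverse-Gamma(α, β) prior on σ², the Normal likelihood is conjugate: posterior is Inv-Gamma(α + n/2, β + Σ(xᵢ−μ)²/2).
Σ(xᵢ−μ)² = (-2.18)² + (-4.43)² + (0.53)² + (3.44)² = 36.4918.
Posterior: Inv-Gamma(9.60 + 4/2, 19.84 + 36.4918/2) = Inv-Gamma(11.60, 38.08590).
Mode = β/(α+1) = 38.08590/12.60 = 3.0227.

3.0227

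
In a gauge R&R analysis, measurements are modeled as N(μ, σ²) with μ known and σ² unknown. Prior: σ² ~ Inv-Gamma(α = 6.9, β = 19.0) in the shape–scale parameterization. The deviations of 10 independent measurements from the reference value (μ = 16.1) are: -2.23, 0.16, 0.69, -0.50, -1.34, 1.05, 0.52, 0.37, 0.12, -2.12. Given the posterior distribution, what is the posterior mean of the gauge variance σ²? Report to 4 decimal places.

2.3642

With known mean μ and an Inverse-Gamma(α, β) prior on σ², the Normal likelihood is conjugate: posterior is Inv-Gamma(α + n/2, β + Σ(xᵢ−μ)²/2).
Σ(xᵢ−μ)² = (-2.23)² + (0.16)² + (0.69)² + (-0.50)² + (-1.34)² + (1.05)² + (0.52)² + (0.37)² + (0.12)² + (-2.12)² = 13.5388.
Posterior: Inv-Gamma(6.9 + 10/2, 19.0 + 13.5388/2) = Inv-Gamma(11.90, 25.76940).
E[σ²|data] = β/(α−1) = 25.76940/10.90 = 2.3642.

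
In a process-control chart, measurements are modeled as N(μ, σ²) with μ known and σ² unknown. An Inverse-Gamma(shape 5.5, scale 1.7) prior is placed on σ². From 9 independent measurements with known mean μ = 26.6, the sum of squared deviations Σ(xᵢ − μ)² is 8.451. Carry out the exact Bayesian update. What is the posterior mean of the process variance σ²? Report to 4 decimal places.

0.6584

With known mean μ and an Inverse-Gamma(α, β) prior on σ², the Normal likelihood is conjugate: posterior is Inv-Gamma(α + n/2, β + Σ(xᵢ−μ)²/2).
Posterior: Inv-Gamma(5.5 + 9/2, 1.7 + 8.451/2) = Inv-Gamma(10.00, 5.9255).
E[σ²|data] = β/(α−1) = 5.9255/9.00 = 0.6584.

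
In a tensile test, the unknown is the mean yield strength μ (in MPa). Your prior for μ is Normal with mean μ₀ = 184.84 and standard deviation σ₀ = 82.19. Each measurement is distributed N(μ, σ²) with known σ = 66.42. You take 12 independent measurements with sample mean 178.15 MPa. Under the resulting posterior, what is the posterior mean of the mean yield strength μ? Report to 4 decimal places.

For Normal data with known variance σ², a Normal(μ₀, σ₀²) prior on μ is conjugate. Posterior precision = 1/σ₀² + n/σ²; posterior mean is the precision-weighted average of μ₀ and x̄.
n·x̄ = 12·178.15 = 2137.8.
σ₀² = 82.19² = 6755.1961, σ² = 66.42² = 4411.6164; σ² + n·σ₀² = 4411.6164 + 12·6755.1961 = 85473.9696.
Posterior mean = (μ₀/σ₀² + n·x̄/σ²)/(1/σ₀² + n/σ²) = (σ²·μ₀ + σ₀²·n·x̄)/(σ² + n·σ₀²) = (4411.6164·184.84 + 6755.1961·2137.8)/85473.9696 = 15256701.397956/85473.9696 = 178.4953.

178.4953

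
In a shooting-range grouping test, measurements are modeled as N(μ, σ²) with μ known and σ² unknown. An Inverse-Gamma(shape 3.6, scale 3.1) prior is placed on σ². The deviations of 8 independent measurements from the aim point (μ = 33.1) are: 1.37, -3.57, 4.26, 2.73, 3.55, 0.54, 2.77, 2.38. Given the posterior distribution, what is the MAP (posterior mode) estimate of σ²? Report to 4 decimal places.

4.2241

With known mean μ and an Inverse-Gamma(α, β) prior on σ², the Normal likelihood is conjugate: posterior is Inv-Gamma(α + n/2, β + Σ(xᵢ−μ)²/2).
Σ(xᵢ−μ)² = (1.37)² + (-3.57)² + (4.26)² + (2.73)² + (3.55)² + (0.54)² + (2.77)² + (2.38)² = 66.4537.
Posterior: Inv-Gamma(3.6 + 8/2, 3.1 + 66.4537/2) = Inv-Gamma(7.60, 36.32685).
Mode = β/(α+1) = 36.32685/8.60 = 4.2241.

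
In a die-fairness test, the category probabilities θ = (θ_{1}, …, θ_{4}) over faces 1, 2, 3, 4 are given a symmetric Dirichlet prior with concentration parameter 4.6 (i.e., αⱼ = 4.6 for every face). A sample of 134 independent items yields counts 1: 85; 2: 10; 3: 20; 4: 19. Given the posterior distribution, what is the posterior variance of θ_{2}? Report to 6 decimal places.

0.000565

The Dirichlet prior is conjugate to the Multinomial likelihood: each posterior αⱼ = prior αⱼ + observed count nⱼ.
Posterior concentration: (89.6, 14.6, 24.6, 23.6), total = 152.4.
Var[θ_j] = α_j(Σα−α_j)/((Σα)²(Σα+1)) = 14.6·137.8/(152.4²·153.4) = 0.000565.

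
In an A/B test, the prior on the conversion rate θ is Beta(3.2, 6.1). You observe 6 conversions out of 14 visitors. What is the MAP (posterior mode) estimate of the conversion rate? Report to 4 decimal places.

0.3850

The Beta prior is conjugate to a Binomial/Bernoulli likelihood; the update adds successes to α and failures to β.
Posterior: Beta(α+k, β+n−k) = Beta(3.2+6, 6.1+8) = Beta(9.2, 14.1).
Mode of Beta(a,b) for a,b>1 is (a−1)/(a+b−2) = 8.2/21.3 = 0.3850.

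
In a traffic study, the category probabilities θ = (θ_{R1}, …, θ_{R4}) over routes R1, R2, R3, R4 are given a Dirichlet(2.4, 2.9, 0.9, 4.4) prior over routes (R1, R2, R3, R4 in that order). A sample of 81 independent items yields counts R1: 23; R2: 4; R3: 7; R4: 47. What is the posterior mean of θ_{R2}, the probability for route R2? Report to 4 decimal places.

0.0753

The Dirichlet prior is conjugate to the Multinomial likelihood: each posterior αⱼ = prior αⱼ + observed count nⱼ.
Posterior concentration: (25.4, 6.9, 7.9, 51.4), total = 91.6.
E[θ_{R2}|data] = α_{R2}/Σα = 6.9/91.6 = 0.0753.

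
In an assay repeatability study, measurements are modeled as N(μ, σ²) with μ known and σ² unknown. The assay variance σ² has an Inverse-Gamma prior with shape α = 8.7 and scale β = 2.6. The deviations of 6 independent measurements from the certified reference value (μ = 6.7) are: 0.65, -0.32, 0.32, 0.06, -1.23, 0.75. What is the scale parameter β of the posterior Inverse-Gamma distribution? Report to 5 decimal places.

With known mean μ and an Inverse-Gamma(α, β) prior on σ², the Normal likelihood is conjugate: posterior is Inv-Gamma(α + n/2, β + Σ(xᵢ−μ)²/2).
Σ(xᵢ−μ)² = (0.65)² + (-0.32)² + (0.32)² + (0.06)² + (-1.23)² + (0.75)² = 2.7063.
Posterior: Inv-Gamma(8.7 + 6/2, 2.6 + 2.7063/2) = Inv-Gamma(11.70, 3.95315).
Posterior β = 3.95315.

3.95315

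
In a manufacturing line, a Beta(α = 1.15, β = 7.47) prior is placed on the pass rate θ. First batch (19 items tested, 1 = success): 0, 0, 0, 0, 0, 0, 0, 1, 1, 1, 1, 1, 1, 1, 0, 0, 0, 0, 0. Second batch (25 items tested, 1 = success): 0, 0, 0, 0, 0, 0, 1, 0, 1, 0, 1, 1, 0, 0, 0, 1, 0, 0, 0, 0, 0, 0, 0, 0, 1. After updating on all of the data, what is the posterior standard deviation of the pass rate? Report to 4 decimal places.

0.0606

The Beta prior is conjugate to a Binomial/Bernoulli likelihood; the update adds successes to α and failures to β.
After batch 1: Beta(1.15+7, 7.47+12) = Beta(8.15, 19.47).
After batch 2: Beta(8.15+6, 19.47+19) = Beta(14.15, 38.47).
Var = αβ/((α+β)²(α+β+1)) = 14.15·38.47/(52.62²·53.62) = 0.00366649; SD = √0.00366649 = 0.0606.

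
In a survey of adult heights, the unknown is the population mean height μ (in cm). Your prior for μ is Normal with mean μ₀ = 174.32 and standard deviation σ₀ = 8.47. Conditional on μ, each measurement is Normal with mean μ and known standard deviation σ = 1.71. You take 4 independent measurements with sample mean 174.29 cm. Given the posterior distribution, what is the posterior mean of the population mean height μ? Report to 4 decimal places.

174.2903

For Normal data with known variance σ², a Normal(μ₀, σ₀²) prior on μ is conjugate. Posterior precision = 1/σ₀² + n/σ²; posterior mean is the precision-weighted average of μ₀ and x̄.
n·x̄ = 4·174.29 = 697.16.
σ₀² = 8.47² = 71.7409, σ² = 1.71² = 2.9241; σ² + n·σ₀² = 2.9241 + 4·71.7409 = 289.8877.
Posterior mean = (μ₀/σ₀² + n·x̄/σ²)/(1/σ₀² + n/σ²) = (σ²·μ₀ + σ₀²·n·x̄)/(σ² + n·σ₀²) = (2.9241·174.32 + 71.7409·697.16)/289.8877 = 50524.614956/289.8877 = 174.2903.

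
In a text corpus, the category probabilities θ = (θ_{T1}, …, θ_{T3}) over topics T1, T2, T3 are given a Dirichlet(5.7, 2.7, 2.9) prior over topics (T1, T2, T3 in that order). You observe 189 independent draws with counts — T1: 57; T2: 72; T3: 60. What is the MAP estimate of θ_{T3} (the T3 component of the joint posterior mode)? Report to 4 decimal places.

The Dirichlet prior is conjugate to the Multinomial likelihood: each posterior αⱼ = prior αⱼ + observed count nⱼ.
Posterior concentration: (62.7, 74.7, 62.9), total = 200.3.
Joint mode component: (α_{T3}−1)/(Σα−K) = 61.9/197.3 = 0.3137.

0.3137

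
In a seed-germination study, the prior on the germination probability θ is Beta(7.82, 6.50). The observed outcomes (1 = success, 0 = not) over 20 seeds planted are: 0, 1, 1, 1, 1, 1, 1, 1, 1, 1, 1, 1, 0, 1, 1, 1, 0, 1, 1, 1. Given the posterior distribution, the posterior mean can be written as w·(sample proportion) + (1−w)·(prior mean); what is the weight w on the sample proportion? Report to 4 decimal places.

The Beta prior is conjugate to a Binomial/Bernoulli likelihood; the update adds successes to α and failures to β.
Posterior mean = (α₀+k)/(α₀+β₀+n) = [n/(α₀+β₀+n)]·(k/n) + [(α₀+β₀)/(α₀+β₀+n)]·α₀/(α₀+β₀), so only n and the prior enter the weight.
The weight on the data is w = n/(α₀+β₀+n) = 20/(7.82+6.50+20) = 20/34.32 = 0.5828.

0.5828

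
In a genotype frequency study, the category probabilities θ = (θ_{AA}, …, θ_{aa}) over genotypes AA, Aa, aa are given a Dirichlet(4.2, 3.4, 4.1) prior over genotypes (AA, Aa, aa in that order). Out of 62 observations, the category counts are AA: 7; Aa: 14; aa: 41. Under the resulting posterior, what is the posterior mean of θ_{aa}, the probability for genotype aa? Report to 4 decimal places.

0.6119

The Dirichlet prior is conjugate to the Multinomial likelihood: each posterior αⱼ = prior αⱼ + observed count nⱼ.
Posterior concentration: (11.2, 17.4, 45.1), total = 73.7.
E[θ_{aa}|data] = α_{aa}/Σα = 45.1/73.7 = 0.6119.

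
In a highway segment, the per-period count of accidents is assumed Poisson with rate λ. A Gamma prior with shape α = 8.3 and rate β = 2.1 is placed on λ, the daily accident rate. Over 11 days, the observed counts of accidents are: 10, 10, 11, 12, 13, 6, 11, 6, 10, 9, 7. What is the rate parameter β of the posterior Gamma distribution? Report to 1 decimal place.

With a Gamma(shape α, rate β) prior, the Poisson likelihood is conjugate: the posterior is Gamma(α + ΣXᵢ, β + n).
Sum of counts S = 105 over n = 11 days.
Posterior: Gamma(α+S, β+n) = Gamma(8.3+105, 2.1+11) = Gamma(113.3, 13.1).
Posterior β = 13.1.

13.1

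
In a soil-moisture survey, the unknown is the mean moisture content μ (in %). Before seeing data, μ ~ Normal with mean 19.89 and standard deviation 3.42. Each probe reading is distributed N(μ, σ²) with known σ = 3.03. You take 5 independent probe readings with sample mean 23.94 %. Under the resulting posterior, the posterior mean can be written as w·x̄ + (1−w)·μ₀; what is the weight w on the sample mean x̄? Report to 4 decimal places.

For Normal data with known variance σ², a Normal(μ₀, σ₀²) prior on μ is conjugate. Posterior precision = 1/σ₀² + n/σ²; posterior mean is the precision-weighted average of μ₀ and x̄.
σ₀² = 3.42² = 11.6964, σ² = 3.03² = 9.1809. Prior precision 1/σ₀² = 1/11.6964; data precision n/σ² = 5/9.1809.
w = (n/σ²)/(1/σ₀² + n/σ²) = n·σ₀²/(σ² + n·σ₀²) = 5·11.6964/(9.1809 + 5·11.6964) = 58.482/67.6629 = 0.8643.

0.8643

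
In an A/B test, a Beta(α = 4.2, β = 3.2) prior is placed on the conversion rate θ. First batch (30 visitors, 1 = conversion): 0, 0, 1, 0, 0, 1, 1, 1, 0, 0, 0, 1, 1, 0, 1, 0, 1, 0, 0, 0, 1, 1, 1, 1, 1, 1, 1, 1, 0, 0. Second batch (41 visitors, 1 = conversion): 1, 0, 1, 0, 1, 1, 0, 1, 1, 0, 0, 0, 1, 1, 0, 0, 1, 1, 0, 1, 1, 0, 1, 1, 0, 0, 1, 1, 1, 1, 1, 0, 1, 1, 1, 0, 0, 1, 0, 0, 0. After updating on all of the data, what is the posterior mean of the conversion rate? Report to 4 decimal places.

The Beta prior is conjugate to a Binomial/Bernoulli likelihood; the update adds successes to α and failures to β.
After batch 1: Beta(4.2+16, 3.2+14) = Beta(20.2, 17.2).
After batch 2: Beta(20.2+23, 17.2+18) = Beta(43.2, 35.2).
Posterior mean = α/(α+β) = 43.2/78.4 = 0.5510.

0.5510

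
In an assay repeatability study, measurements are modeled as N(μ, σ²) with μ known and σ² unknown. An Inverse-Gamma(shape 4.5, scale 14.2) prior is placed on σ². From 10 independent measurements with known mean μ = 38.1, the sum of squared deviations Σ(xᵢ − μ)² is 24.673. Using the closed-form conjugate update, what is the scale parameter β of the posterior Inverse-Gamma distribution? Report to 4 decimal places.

26.5365

With known mean μ and an Inverse-Gamma(α, β) prior on σ², the Normal likelihood is conjugate: posterior is Inv-Gamma(α + n/2, β + Σ(xᵢ−μ)²/2).
Posterior: Inv-Gamma(4.5 + 10/2, 14.2 + 24.673/2) = Inv-Gamma(9.50, 26.5365).
Posterior β = 26.5365.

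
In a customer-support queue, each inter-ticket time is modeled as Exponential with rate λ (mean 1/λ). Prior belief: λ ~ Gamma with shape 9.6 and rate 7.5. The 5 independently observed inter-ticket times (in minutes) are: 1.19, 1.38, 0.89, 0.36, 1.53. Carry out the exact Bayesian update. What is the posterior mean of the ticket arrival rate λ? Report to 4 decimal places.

1.1362

With a Gamma(shape α, rate β) prior on the exponential rate λ, the posterior after n observations with total T = Σxᵢ is Gamma(α+n, β+T).
Sum of observations T = 5.35 minutes; n = 5.
Posterior: Gamma(9.6+5, 7.5+5.35) = Gamma(14.6, 12.85).
Posterior mean of λ = α/β = 14.6/12.85 = 1.1362.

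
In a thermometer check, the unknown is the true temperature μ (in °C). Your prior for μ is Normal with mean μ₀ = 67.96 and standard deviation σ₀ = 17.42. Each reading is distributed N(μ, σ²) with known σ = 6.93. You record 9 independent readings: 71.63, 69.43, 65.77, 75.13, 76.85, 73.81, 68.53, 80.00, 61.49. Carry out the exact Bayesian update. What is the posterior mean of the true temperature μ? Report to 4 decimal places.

71.3449

For Normal data with known variance σ², a Normal(μ₀, σ₀²) prior on μ is conjugate. Posterior precision = 1/σ₀² + n/σ²; posterior mean is the precision-weighted average of μ₀ and x̄.
Σxᵢ = 71.63 + 69.43 + 65.77 + 75.13 + 76.85 + 73.81 + 68.53 + 80.00 + 61.49 = 642.64, so n·x̄ = 642.64.
σ₀² = 17.42² = 303.4564, σ² = 6.93² = 48.0249; σ² + n·σ₀² = 48.0249 + 9·303.4564 = 2779.1325.
Posterior mean = (μ₀/σ₀² + n·x̄/σ²)/(1/σ₀² + n/σ²) = (σ²·μ₀ + σ₀²·n·x̄)/(σ² + n·σ₀²) = (48.0249·67.96 + 303.4564·642.64)/2779.1325 = 198276.9931/2779.1325 = 71.3449.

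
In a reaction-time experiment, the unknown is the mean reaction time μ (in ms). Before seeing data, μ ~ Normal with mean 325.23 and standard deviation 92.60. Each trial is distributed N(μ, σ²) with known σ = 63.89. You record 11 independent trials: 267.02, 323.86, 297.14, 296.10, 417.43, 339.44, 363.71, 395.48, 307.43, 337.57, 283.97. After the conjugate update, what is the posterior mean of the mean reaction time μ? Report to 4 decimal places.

329.7281

For Normal data with known variance σ², a Normal(μ₀, σ₀²) prior on μ is conjugate. Posterior precision = 1/σ₀² + n/σ²; posterior mean is the precision-weighted average of μ₀ and x̄.
Σxᵢ = 267.02 + 323.86 + 297.14 + 296.10 + 417.43 + 339.44 + 363.71 + 395.48 + 307.43 + 337.57 + 283.97 = 3629.15, so n·x̄ = 3629.15.
σ₀² = 92.60² = 8574.76, σ² = 63.89² = 4081.9321; σ² + n·σ₀² = 4081.9321 + 11·8574.76 = 98404.2921.
Posterior mean = (μ₀/σ₀² + n·x̄/σ²)/(1/σ₀² + n/σ²) = (σ²·μ₀ + σ₀²·n·x̄)/(σ² + n·σ₀²) = (4081.9321·325.23 + 8574.76·3629.15)/98404.2921 = 32446657.030883/98404.2921 = 329.7281.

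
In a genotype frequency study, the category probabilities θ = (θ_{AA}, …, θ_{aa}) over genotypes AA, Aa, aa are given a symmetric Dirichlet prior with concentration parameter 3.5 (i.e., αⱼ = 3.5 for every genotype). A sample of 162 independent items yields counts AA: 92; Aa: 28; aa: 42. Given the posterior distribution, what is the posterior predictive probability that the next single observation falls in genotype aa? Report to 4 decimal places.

0.2638

The Dirichlet prior is conjugate to the Multinomial likelihood: each posterior αⱼ = prior αⱼ + observed count nⱼ.
Posterior concentration: (95.5, 31.5, 45.5), total = 172.5.
P(next = aa | data) = α_{aa}/Σα = 0.2638.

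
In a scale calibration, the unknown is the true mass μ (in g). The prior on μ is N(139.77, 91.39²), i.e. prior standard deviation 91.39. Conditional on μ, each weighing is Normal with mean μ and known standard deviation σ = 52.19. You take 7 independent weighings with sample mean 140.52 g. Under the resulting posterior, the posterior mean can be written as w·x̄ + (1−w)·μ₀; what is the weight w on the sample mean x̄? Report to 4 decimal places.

0.9555

For Normal data with known variance σ², a Normal(μ₀, σ₀²) prior on μ is conjugate. Posterior precision = 1/σ₀² + n/σ²; posterior mean is the precision-weighted average of μ₀ and x̄.
σ₀² = 91.39² = 8352.1321, σ² = 52.19² = 2723.7961. Prior precision 1/σ₀² = 1/8352.1321; data precision n/σ² = 7/2723.7961.
w = (n/σ²)/(1/σ₀² + n/σ²) = n·σ₀²/(σ² + n·σ₀²) = 7·8352.1321/(2723.7961 + 7·8352.1321) = 58464.9247/61188.7208 = 0.9555.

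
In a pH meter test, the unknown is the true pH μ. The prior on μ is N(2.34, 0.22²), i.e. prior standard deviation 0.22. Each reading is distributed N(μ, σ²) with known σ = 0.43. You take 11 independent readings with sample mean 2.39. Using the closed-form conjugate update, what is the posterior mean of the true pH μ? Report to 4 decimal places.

For Normal data with known variance σ², a Normal(μ₀, σ₀²) prior on μ is conjugate. Posterior precision = 1/σ₀² + n/σ²; posterior mean is the precision-weighted average of μ₀ and x̄.
n·x̄ = 11·2.39 = 26.29.
σ₀² = 0.22² = 0.0484, σ² = 0.43² = 0.1849; σ² + n·σ₀² = 0.1849 + 11·0.0484 = 0.7173.
Posterior mean = (μ₀/σ₀² + n·x̄/σ²)/(1/σ₀² + n/σ²) = (σ²·μ₀ + σ₀²·n·x̄)/(σ² + n·σ₀²) = (0.1849·2.34 + 0.0484·26.29)/0.7173 = 1.705102/0.7173 = 2.3771.

2.3771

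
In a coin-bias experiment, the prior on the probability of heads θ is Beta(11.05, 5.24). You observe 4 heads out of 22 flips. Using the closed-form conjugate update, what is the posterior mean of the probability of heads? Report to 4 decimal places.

0.3931

The Beta prior is conjugate to a Binomial/Bernoulli likelihood; the update adds successes to α and failures to β.
Posterior: Beta(α+k, β+n−k) = Beta(11.05+4, 5.24+18) = Beta(15.05, 23.24).
Posterior mean = α/(α+β) = 15.05/38.29 = 0.3931.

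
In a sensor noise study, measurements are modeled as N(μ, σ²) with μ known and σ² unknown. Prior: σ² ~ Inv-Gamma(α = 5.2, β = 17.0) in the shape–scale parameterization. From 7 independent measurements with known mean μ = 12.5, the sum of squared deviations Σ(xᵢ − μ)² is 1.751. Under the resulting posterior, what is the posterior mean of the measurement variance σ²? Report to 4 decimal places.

With known mean μ and an Inverse-Gamma(α, β) prior on σ², the Normal likelihood is conjugate: posterior is Inv-Gamma(α + n/2, β + Σ(xᵢ−μ)²/2).
Posterior: Inv-Gamma(5.2 + 7/2, 17.0 + 1.751/2) = Inv-Gamma(8.70, 17.8755).
E[σ²|data] = β/(α−1) = 17.8755/7.70 = 2.3215.

2.3215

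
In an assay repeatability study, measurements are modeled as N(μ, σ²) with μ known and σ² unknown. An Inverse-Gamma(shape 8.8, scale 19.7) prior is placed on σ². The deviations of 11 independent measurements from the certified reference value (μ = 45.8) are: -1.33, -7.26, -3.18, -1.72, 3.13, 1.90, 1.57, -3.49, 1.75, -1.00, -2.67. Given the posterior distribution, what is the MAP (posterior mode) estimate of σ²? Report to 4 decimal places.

With known mean μ and an Inverse-Gamma(α, β) prior on σ², the Normal likelihood is conjugate: posterior is Inv-Gamma(α + n/2, β + Σ(xᵢ−μ)²/2).
Σ(xᵢ−μ)² = (-1.33)² + (-7.26)² + (-3.18)² + (-1.72)² + (3.13)² + (1.90)² + (1.57)² + (-3.49)² + (1.75)² + (-1.00)² + (-2.67)² = 106.7906.
Posterior: Inv-Gamma(8.8 + 11/2, 19.7 + 106.7906/2) = Inv-Gamma(14.30, 73.09530).
Mode = β/(α+1) = 73.09530/15.30 = 4.7775.

4.7775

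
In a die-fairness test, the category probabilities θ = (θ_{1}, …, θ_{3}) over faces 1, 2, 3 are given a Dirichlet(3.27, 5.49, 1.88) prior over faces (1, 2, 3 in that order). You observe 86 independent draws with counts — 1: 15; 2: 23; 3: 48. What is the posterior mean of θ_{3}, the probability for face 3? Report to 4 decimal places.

The Dirichlet prior is conjugate to the Multinomial likelihood: each posterior αⱼ = prior αⱼ + observed count nⱼ.
Posterior concentration: (18.27, 28.49, 49.88), total = 96.64.
E[θ_{3}|data] = α_{3}/Σα = 49.88/96.64 = 0.5161.

0.5161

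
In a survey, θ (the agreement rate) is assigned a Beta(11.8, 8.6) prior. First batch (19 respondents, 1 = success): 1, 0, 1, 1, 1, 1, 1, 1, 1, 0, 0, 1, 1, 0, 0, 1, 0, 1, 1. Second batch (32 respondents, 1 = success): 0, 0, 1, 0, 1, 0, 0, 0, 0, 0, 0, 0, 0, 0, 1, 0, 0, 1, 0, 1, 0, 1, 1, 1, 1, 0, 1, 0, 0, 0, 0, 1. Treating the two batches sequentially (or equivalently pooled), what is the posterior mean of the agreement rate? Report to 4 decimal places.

0.5014

The Beta prior is conjugate to a Binomial/Bernoulli likelihood; the update adds successes to α and failures to β.
After batch 1: Beta(11.8+13, 8.6+6) = Beta(24.8, 14.6).
After batch 2: Beta(24.8+11, 14.6+21) = Beta(35.8, 35.6).
Posterior mean = α/(α+β) = 35.8/71.4 = 0.5014.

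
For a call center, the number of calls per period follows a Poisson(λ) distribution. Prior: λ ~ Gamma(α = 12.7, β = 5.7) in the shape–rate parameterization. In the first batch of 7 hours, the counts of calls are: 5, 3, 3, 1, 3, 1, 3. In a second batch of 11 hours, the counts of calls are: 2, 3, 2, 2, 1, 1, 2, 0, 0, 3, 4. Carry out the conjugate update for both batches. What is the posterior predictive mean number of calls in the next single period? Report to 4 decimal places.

2.1814

With a Gamma(shape α, rate β) prior, the Poisson likelihood is conjugate: the posterior is Gamma(α + ΣXᵢ, β + n).
Batch 1: sum of counts S = 19 over n = 7 hours.
After batch 1: Gamma(α+S, β+n) = Gamma(12.7+19, 5.7+7) = Gamma(31.7, 12.7).
Batch 2: sum of counts S = 20 over n = 11 hours.
After batch 2: Gamma(α+S, β+n) = Gamma(31.7+20, 12.7+11) = Gamma(51.7, 23.7).
The predictive distribution for one future period is NegBinom with mean α/β = 2.1814.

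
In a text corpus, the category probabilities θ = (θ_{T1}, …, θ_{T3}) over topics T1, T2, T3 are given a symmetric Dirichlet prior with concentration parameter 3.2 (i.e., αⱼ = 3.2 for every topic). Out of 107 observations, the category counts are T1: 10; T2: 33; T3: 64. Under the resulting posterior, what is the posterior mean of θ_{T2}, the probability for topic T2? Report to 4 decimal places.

The Dirichlet prior is conjugate to the Multinomial likelihood: each posterior αⱼ = prior αⱼ + observed count nⱼ.
Posterior concentration: (13.2, 36.2, 67.2), total = 116.6.
E[θ_{T2}|data] = α_{T2}/Σα = 36.2/116.6 = 0.3105.

0.3105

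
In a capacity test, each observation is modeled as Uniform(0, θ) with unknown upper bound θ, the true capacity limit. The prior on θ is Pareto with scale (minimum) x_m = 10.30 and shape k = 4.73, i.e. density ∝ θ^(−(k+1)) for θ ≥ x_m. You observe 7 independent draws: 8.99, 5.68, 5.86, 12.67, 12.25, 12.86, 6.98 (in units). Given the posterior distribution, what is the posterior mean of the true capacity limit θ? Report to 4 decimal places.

A Pareto(scale x_m, shape k) prior on the upper bound θ of Uniform(0, θ) is conjugate: posterior is Pareto(max(x_m, max xᵢ), k + n).
Sample maximum = 12.86; prior scale x_m = 10.30 → posterior scale = max = 12.86.
Posterior shape = 4.73 + 7 = 11.73.
E[θ|data] = k·x_m/(k−1) = 11.73·12.86/10.73 = 14.0585.

14.0585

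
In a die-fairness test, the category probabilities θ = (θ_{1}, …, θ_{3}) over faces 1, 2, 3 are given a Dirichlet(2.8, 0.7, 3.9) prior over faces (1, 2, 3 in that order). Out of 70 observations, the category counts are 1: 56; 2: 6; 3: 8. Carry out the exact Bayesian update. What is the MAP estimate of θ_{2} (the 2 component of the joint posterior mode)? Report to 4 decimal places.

0.0766

The Dirichlet prior is conjugate to the Multinomial likelihood: each posterior αⱼ = prior αⱼ + observed count nⱼ.
Posterior concentration: (58.8, 6.7, 11.9), total = 77.4.
Joint mode component: (α_{2}−1)/(Σα−K) = 5.7/74.4 = 0.0766.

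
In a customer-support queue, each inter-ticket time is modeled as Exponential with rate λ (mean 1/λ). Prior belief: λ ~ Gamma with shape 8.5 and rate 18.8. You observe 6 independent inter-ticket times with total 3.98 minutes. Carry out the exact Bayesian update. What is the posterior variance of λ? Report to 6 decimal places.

With a Gamma(shape α, rate β) prior on the exponential rate λ, the posterior after n observations with total T = Σxᵢ is Gamma(α+n, β+T).
Posterior: Gamma(8.5+6, 18.8+3.98) = Gamma(14.5, 22.78).
Var = α/β² = 0.027942.

0.027942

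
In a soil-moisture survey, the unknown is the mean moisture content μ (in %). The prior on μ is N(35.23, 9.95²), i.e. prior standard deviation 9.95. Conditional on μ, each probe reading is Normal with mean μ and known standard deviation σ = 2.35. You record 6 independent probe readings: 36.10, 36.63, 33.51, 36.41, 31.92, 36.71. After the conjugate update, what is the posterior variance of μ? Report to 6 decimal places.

For Normal data with known variance σ², a Normal(μ₀, σ₀²) prior on μ is conjugate. Posterior precision = 1/σ₀² + n/σ²; posterior mean is the precision-weighted average of μ₀ and x̄.
σ₀² = 9.95² = 99.0025, σ² = 2.35² = 5.5225; σ² + n·σ₀² = 5.5225 + 6·99.0025 = 599.5375.
Posterior precision = 1/σ₀² + n/σ² = 1/99.0025 + 6/5.5225 = (σ² + n·σ₀²)/(σ₀²σ²) = 599.5375/(99.0025·5.5225); posterior variance σₙ² = σ₀²σ²/(σ² + n·σ₀²) = 99.0025·5.5225/599.5375 = 0.911938.

0.911938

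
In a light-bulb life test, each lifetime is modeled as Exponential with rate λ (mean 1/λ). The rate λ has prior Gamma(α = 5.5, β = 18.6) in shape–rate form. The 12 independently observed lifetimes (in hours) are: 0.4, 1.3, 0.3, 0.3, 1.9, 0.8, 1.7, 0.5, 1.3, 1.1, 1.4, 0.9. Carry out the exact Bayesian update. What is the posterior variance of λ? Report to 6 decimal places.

With a Gamma(shape α, rate β) prior on the exponential rate λ, the posterior after n observations with total T = Σxᵢ is Gamma(α+n, β+T).
Sum of observations T = 11.9 hours; n = 12.
Posterior: Gamma(5.5+12, 18.6+11.9) = Gamma(17.5, 30.5).
Var = α/β² = 0.018812.

0.018812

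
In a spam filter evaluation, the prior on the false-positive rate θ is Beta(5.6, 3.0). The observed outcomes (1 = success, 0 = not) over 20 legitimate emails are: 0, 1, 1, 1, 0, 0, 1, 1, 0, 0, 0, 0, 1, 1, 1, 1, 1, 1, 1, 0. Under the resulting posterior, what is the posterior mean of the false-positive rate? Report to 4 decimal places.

0.6154

The Beta prior is conjugate to a Binomial/Bernoulli likelihood; the update adds successes to α and failures to β.
Posterior: Beta(α+k, β+n−k) = Beta(5.6+12, 3.0+8) = Beta(17.6, 11.0).
Posterior mean = α/(α+β) = 17.6/28.6 = 0.6154.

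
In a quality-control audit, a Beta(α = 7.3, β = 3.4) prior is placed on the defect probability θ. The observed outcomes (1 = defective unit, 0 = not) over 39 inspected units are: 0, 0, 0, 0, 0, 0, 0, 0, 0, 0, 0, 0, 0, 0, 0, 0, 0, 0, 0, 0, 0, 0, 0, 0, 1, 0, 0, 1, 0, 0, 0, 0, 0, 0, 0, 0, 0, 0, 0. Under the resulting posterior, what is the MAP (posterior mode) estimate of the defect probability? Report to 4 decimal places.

The Beta prior is conjugate to a Binomial/Bernoulli likelihood; the update adds successes to α and failures to β.
Posterior: Beta(α+k, β+n−k) = Beta(7.3+2, 3.4+37) = Beta(9.3, 40.4).
Mode of Beta(a,b) for a,b>1 is (a−1)/(a+b−2) = 8.3/47.7 = 0.1740.

0.1740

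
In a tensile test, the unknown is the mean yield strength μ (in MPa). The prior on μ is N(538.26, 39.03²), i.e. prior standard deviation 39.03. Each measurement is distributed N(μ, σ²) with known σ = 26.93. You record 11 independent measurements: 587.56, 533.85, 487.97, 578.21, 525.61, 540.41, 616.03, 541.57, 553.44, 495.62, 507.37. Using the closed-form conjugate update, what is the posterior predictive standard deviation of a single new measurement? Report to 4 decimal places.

28.0788

For Normal data with known variance σ², a Normal(μ₀, σ₀²) prior on μ is conjugate. Posterior precision = 1/σ₀² + n/σ²; posterior mean is the precision-weighted average of μ₀ and x̄.
σ₀² = 39.03² = 1523.3409, σ² = 26.93² = 725.2249; σ² + n·σ₀² = 725.2249 + 11·1523.3409 = 17481.9748.
Posterior precision = 1/σ₀² + n/σ² = 1/1523.3409 + 11/725.2249 = (σ² + n·σ₀²)/(σ₀²σ²) = 17481.9748/(1523.3409·725.2249); posterior variance σₙ² = σ₀²σ²/(σ² + n·σ₀²) = 1523.3409·725.2249/17481.9748 = 63.194505.
Predictive variance for one new observation = σₙ² + σ² = 1523.3409·725.2249/17481.9748 + 725.2249 = σ²·(σ₀² + 17481.9748)/17481.9748 = 725.2249·19005.3157/17481.9748 = 788.419405; SD = √(725.2249·19005.3157/17481.9748) = 28.0788.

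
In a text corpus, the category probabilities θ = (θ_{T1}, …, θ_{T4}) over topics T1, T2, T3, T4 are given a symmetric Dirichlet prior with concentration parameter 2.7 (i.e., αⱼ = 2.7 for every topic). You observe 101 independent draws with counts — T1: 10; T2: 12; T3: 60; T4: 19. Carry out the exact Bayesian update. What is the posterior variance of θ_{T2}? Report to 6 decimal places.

0.001012

The Dirichlet prior is conjugate to the Multinomial likelihood: each posterior αⱼ = prior αⱼ + observed count nⱼ.
Posterior concentration: (12.7, 14.7, 62.7, 21.7), total = 111.8.
Var[θ_j] = α_j(Σα−α_j)/((Σα)²(Σα+1)) = 14.7·97.1/(111.8²·112.8) = 0.001012.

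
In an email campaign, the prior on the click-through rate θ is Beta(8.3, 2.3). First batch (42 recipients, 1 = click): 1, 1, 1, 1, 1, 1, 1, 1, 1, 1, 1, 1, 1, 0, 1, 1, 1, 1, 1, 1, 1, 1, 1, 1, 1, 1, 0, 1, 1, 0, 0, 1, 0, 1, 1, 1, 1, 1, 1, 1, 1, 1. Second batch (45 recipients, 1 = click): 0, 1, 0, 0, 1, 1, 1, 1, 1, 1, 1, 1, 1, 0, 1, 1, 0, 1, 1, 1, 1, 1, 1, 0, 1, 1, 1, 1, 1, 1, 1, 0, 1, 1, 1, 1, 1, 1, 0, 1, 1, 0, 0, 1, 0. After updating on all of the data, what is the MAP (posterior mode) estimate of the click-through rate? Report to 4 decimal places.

The Beta prior is conjugate to a Binomial/Bernoulli likelihood; the update adds successes to α and failures to β.
After batch 1: Beta(8.3+37, 2.3+5) = Beta(45.3, 7.3).
After batch 2: Beta(45.3+34, 7.3+11) = Beta(79.3, 18.3).
Mode of Beta(a,b) for a,b>1 is (a−1)/(a+b−2) = 78.3/95.6 = 0.8190.

0.8190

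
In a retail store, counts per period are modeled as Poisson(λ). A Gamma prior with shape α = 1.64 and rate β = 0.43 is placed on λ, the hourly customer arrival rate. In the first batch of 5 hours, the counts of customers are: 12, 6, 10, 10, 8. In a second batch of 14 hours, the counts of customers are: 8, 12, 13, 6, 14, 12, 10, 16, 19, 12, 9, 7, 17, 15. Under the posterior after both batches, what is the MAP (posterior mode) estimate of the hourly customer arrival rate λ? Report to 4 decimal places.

With a Gamma(shape α, rate β) prior, the Poisson likelihood is conjugate: the posterior is Gamma(α + ΣXᵢ, β + n).
Batch 1: sum of counts S = 46 over n = 5 hours.
After batch 1: Gamma(α+S, β+n) = Gamma(1.64+46, 0.43+5) = Gamma(47.64, 5.43).
Batch 2: sum of counts S = 170 over n = 14 hours.
After batch 2: Gamma(α+S, β+n) = Gamma(47.64+170, 5.43+14) = Gamma(217.64, 19.43).
Mode of Gamma(α,β) for α≥1 is (α−1)/β = 216.64/19.43 = 11.1498.

11.1498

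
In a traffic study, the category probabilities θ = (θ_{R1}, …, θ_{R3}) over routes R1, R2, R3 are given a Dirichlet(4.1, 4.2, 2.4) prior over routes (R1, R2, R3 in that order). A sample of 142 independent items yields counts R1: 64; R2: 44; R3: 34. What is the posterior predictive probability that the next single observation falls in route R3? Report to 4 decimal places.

The Dirichlet prior is conjugate to the Multinomial likelihood: each posterior αⱼ = prior αⱼ + observed count nⱼ.
Posterior concentration: (68.1, 48.2, 36.4), total = 152.7.
P(next = R3 | data) = α_{R3}/Σα = 0.2384.

0.2384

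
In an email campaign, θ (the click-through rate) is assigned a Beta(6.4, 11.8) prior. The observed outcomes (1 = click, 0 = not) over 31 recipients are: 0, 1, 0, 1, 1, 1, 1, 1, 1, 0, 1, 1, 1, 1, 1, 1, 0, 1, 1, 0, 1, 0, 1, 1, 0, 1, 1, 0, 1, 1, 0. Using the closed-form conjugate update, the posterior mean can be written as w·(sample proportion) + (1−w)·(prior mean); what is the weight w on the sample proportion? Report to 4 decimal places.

0.6301

The Beta prior is conjugate to a Binomial/Bernoulli likelihood; the update adds successes to α and failures to β.
Posterior mean = (α₀+k)/(α₀+β₀+n) = [n/(α₀+β₀+n)]·(k/n) + [(α₀+β₀)/(α₀+β₀+n)]·α₀/(α₀+β₀), so only n and the prior enter the weight.
The weight on the data is w = n/(α₀+β₀+n) = 31/(6.4+11.8+31) = 31/49.2 = 0.6301.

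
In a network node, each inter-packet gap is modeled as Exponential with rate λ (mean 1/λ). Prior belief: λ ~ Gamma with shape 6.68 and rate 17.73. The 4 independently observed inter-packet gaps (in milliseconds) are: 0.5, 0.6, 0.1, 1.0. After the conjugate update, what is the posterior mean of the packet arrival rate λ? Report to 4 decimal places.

With a Gamma(shape α, rate β) prior on the exponential rate λ, the posterior after n observations with total T = Σxᵢ is Gamma(α+n, β+T).
Sum of observations T = 2.2 milliseconds; n = 4.
Posterior: Gamma(6.68+4, 17.73+2.2) = Gamma(10.68, 19.93).
Posterior mean of λ = α/β = 10.68/19.93 = 0.5359.

0.5359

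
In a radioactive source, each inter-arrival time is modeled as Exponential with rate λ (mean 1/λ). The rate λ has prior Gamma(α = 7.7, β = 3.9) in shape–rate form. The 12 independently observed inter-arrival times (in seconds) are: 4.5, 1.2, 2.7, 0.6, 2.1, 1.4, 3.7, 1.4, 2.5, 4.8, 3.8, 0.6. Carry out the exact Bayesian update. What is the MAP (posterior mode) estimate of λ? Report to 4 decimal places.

0.5633

With a Gamma(shape α, rate β) prior on the exponential rate λ, the posterior after n observations with total T = Σxᵢ is Gamma(α+n, β+T).
Sum of observations T = 29.3 seconds; n = 12.
Posterior: Gamma(7.7+12, 3.9+29.3) = Gamma(19.7, 33.2).
Mode = (α−1)/β = 0.5633.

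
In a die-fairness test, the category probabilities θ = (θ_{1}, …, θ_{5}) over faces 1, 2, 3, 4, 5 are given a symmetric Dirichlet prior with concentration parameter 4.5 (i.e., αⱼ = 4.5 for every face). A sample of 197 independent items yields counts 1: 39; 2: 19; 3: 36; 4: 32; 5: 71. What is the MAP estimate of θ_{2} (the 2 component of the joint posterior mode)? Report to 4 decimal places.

0.1049

The Dirichlet prior is conjugate to the Multinomial likelihood: each posterior αⱼ = prior αⱼ + observed count nⱼ.
Posterior concentration: (43.5, 23.5, 40.5, 36.5, 75.5), total = 219.5.
Joint mode component: (α_{2}−1)/(Σα−K) = 22.5/214.5 = 0.1049.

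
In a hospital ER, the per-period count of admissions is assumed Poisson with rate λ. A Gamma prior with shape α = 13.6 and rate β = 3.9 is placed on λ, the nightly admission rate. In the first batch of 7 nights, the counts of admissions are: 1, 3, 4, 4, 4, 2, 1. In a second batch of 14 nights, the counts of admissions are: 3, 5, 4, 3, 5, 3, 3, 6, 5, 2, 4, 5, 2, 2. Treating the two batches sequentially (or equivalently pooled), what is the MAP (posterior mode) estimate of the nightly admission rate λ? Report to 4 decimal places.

3.3574

With a Gamma(shape α, rate β) prior, the Poisson likelihood is conjugate: the posterior is Gamma(α + ΣXᵢ, β + n).
Batch 1: sum of counts S = 19 over n = 7 nights.
After batch 1: Gamma(α+S, β+n) = Gamma(13.6+19, 3.9+7) = Gamma(32.6, 10.9).
Batch 2: sum of counts S = 52 over n = 14 nights.
After batch 2: Gamma(α+S, β+n) = Gamma(32.6+52, 10.9+14) = Gamma(84.6, 24.9).
Mode of Gamma(α,β) for α≥1 is (α−1)/β = 83.6/24.9 = 3.3574.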